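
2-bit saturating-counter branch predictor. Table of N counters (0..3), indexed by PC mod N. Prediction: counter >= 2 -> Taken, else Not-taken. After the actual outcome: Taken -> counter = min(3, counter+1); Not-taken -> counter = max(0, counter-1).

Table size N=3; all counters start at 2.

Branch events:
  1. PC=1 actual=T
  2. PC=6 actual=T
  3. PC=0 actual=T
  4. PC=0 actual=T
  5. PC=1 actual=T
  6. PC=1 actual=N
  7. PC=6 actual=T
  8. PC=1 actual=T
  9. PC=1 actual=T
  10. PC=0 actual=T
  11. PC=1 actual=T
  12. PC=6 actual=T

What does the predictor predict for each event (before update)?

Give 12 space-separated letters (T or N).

Answer: T T T T T T T T T T T T

Derivation:
Ev 1: PC=1 idx=1 pred=T actual=T -> ctr[1]=3
Ev 2: PC=6 idx=0 pred=T actual=T -> ctr[0]=3
Ev 3: PC=0 idx=0 pred=T actual=T -> ctr[0]=3
Ev 4: PC=0 idx=0 pred=T actual=T -> ctr[0]=3
Ev 5: PC=1 idx=1 pred=T actual=T -> ctr[1]=3
Ev 6: PC=1 idx=1 pred=T actual=N -> ctr[1]=2
Ev 7: PC=6 idx=0 pred=T actual=T -> ctr[0]=3
Ev 8: PC=1 idx=1 pred=T actual=T -> ctr[1]=3
Ev 9: PC=1 idx=1 pred=T actual=T -> ctr[1]=3
Ev 10: PC=0 idx=0 pred=T actual=T -> ctr[0]=3
Ev 11: PC=1 idx=1 pred=T actual=T -> ctr[1]=3
Ev 12: PC=6 idx=0 pred=T actual=T -> ctr[0]=3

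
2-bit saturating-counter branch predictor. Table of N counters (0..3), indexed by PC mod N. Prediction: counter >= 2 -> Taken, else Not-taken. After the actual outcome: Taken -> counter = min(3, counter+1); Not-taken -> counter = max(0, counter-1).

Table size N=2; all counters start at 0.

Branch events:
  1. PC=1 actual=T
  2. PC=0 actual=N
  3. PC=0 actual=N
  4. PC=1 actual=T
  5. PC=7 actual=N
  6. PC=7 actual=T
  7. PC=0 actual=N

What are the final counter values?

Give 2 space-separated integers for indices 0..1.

Ev 1: PC=1 idx=1 pred=N actual=T -> ctr[1]=1
Ev 2: PC=0 idx=0 pred=N actual=N -> ctr[0]=0
Ev 3: PC=0 idx=0 pred=N actual=N -> ctr[0]=0
Ev 4: PC=1 idx=1 pred=N actual=T -> ctr[1]=2
Ev 5: PC=7 idx=1 pred=T actual=N -> ctr[1]=1
Ev 6: PC=7 idx=1 pred=N actual=T -> ctr[1]=2
Ev 7: PC=0 idx=0 pred=N actual=N -> ctr[0]=0

Answer: 0 2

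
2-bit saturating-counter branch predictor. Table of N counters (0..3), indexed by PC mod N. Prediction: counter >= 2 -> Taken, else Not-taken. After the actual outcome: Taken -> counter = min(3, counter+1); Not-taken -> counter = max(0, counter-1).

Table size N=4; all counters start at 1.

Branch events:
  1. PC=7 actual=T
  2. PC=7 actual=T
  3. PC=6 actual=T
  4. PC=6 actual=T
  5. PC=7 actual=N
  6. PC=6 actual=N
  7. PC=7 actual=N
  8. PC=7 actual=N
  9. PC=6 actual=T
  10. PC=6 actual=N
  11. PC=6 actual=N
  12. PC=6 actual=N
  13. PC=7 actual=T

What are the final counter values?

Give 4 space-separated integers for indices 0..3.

Answer: 1 1 0 1

Derivation:
Ev 1: PC=7 idx=3 pred=N actual=T -> ctr[3]=2
Ev 2: PC=7 idx=3 pred=T actual=T -> ctr[3]=3
Ev 3: PC=6 idx=2 pred=N actual=T -> ctr[2]=2
Ev 4: PC=6 idx=2 pred=T actual=T -> ctr[2]=3
Ev 5: PC=7 idx=3 pred=T actual=N -> ctr[3]=2
Ev 6: PC=6 idx=2 pred=T actual=N -> ctr[2]=2
Ev 7: PC=7 idx=3 pred=T actual=N -> ctr[3]=1
Ev 8: PC=7 idx=3 pred=N actual=N -> ctr[3]=0
Ev 9: PC=6 idx=2 pred=T actual=T -> ctr[2]=3
Ev 10: PC=6 idx=2 pred=T actual=N -> ctr[2]=2
Ev 11: PC=6 idx=2 pred=T actual=N -> ctr[2]=1
Ev 12: PC=6 idx=2 pred=N actual=N -> ctr[2]=0
Ev 13: PC=7 idx=3 pred=N actual=T -> ctr[3]=1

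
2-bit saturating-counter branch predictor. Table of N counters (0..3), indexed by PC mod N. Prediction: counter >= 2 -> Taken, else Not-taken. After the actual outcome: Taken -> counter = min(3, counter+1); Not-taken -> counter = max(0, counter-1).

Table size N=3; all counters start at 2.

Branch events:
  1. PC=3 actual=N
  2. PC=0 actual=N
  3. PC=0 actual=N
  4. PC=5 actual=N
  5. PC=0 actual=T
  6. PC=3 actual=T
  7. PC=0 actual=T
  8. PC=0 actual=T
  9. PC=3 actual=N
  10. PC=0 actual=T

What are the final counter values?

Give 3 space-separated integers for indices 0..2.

Answer: 3 2 1

Derivation:
Ev 1: PC=3 idx=0 pred=T actual=N -> ctr[0]=1
Ev 2: PC=0 idx=0 pred=N actual=N -> ctr[0]=0
Ev 3: PC=0 idx=0 pred=N actual=N -> ctr[0]=0
Ev 4: PC=5 idx=2 pred=T actual=N -> ctr[2]=1
Ev 5: PC=0 idx=0 pred=N actual=T -> ctr[0]=1
Ev 6: PC=3 idx=0 pred=N actual=T -> ctr[0]=2
Ev 7: PC=0 idx=0 pred=T actual=T -> ctr[0]=3
Ev 8: PC=0 idx=0 pred=T actual=T -> ctr[0]=3
Ev 9: PC=3 idx=0 pred=T actual=N -> ctr[0]=2
Ev 10: PC=0 idx=0 pred=T actual=T -> ctr[0]=3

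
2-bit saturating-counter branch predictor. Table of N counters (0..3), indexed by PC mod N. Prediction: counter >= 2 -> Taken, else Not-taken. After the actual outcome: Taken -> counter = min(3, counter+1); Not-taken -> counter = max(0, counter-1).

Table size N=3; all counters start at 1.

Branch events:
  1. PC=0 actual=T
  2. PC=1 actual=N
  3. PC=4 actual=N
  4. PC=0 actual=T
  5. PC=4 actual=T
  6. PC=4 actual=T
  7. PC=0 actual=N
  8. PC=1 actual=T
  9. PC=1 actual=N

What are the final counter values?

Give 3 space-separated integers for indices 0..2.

Ev 1: PC=0 idx=0 pred=N actual=T -> ctr[0]=2
Ev 2: PC=1 idx=1 pred=N actual=N -> ctr[1]=0
Ev 3: PC=4 idx=1 pred=N actual=N -> ctr[1]=0
Ev 4: PC=0 idx=0 pred=T actual=T -> ctr[0]=3
Ev 5: PC=4 idx=1 pred=N actual=T -> ctr[1]=1
Ev 6: PC=4 idx=1 pred=N actual=T -> ctr[1]=2
Ev 7: PC=0 idx=0 pred=T actual=N -> ctr[0]=2
Ev 8: PC=1 idx=1 pred=T actual=T -> ctr[1]=3
Ev 9: PC=1 idx=1 pred=T actual=N -> ctr[1]=2

Answer: 2 2 1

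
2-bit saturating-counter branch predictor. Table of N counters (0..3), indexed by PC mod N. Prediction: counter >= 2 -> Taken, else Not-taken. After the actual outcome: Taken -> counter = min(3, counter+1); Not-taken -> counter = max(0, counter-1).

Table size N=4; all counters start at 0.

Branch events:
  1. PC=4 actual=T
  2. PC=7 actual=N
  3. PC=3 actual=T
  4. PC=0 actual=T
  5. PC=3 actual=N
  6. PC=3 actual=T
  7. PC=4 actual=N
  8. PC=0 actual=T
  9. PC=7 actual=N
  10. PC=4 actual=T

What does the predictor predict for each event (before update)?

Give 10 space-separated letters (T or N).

Answer: N N N N N N T N N T

Derivation:
Ev 1: PC=4 idx=0 pred=N actual=T -> ctr[0]=1
Ev 2: PC=7 idx=3 pred=N actual=N -> ctr[3]=0
Ev 3: PC=3 idx=3 pred=N actual=T -> ctr[3]=1
Ev 4: PC=0 idx=0 pred=N actual=T -> ctr[0]=2
Ev 5: PC=3 idx=3 pred=N actual=N -> ctr[3]=0
Ev 6: PC=3 idx=3 pred=N actual=T -> ctr[3]=1
Ev 7: PC=4 idx=0 pred=T actual=N -> ctr[0]=1
Ev 8: PC=0 idx=0 pred=N actual=T -> ctr[0]=2
Ev 9: PC=7 idx=3 pred=N actual=N -> ctr[3]=0
Ev 10: PC=4 idx=0 pred=T actual=T -> ctr[0]=3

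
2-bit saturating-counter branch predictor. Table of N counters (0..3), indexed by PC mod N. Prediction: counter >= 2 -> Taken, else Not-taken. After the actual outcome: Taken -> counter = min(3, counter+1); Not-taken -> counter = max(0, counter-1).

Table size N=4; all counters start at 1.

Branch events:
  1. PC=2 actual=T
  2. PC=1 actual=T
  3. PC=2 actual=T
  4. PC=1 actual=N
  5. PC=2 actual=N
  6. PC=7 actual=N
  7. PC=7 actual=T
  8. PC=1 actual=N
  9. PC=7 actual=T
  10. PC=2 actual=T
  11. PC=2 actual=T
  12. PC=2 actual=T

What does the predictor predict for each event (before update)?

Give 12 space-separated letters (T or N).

Ev 1: PC=2 idx=2 pred=N actual=T -> ctr[2]=2
Ev 2: PC=1 idx=1 pred=N actual=T -> ctr[1]=2
Ev 3: PC=2 idx=2 pred=T actual=T -> ctr[2]=3
Ev 4: PC=1 idx=1 pred=T actual=N -> ctr[1]=1
Ev 5: PC=2 idx=2 pred=T actual=N -> ctr[2]=2
Ev 6: PC=7 idx=3 pred=N actual=N -> ctr[3]=0
Ev 7: PC=7 idx=3 pred=N actual=T -> ctr[3]=1
Ev 8: PC=1 idx=1 pred=N actual=N -> ctr[1]=0
Ev 9: PC=7 idx=3 pred=N actual=T -> ctr[3]=2
Ev 10: PC=2 idx=2 pred=T actual=T -> ctr[2]=3
Ev 11: PC=2 idx=2 pred=T actual=T -> ctr[2]=3
Ev 12: PC=2 idx=2 pred=T actual=T -> ctr[2]=3

Answer: N N T T T N N N N T T T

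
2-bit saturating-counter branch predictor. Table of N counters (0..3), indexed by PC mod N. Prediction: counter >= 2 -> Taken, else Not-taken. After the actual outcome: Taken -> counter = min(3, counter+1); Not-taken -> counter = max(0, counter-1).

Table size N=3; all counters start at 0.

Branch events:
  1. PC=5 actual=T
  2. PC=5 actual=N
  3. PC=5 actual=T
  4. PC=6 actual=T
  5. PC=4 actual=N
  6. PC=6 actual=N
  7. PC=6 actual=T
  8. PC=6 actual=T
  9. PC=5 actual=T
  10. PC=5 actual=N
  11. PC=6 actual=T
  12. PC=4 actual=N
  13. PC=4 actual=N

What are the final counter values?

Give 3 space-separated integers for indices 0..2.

Ev 1: PC=5 idx=2 pred=N actual=T -> ctr[2]=1
Ev 2: PC=5 idx=2 pred=N actual=N -> ctr[2]=0
Ev 3: PC=5 idx=2 pred=N actual=T -> ctr[2]=1
Ev 4: PC=6 idx=0 pred=N actual=T -> ctr[0]=1
Ev 5: PC=4 idx=1 pred=N actual=N -> ctr[1]=0
Ev 6: PC=6 idx=0 pred=N actual=N -> ctr[0]=0
Ev 7: PC=6 idx=0 pred=N actual=T -> ctr[0]=1
Ev 8: PC=6 idx=0 pred=N actual=T -> ctr[0]=2
Ev 9: PC=5 idx=2 pred=N actual=T -> ctr[2]=2
Ev 10: PC=5 idx=2 pred=T actual=N -> ctr[2]=1
Ev 11: PC=6 idx=0 pred=T actual=T -> ctr[0]=3
Ev 12: PC=4 idx=1 pred=N actual=N -> ctr[1]=0
Ev 13: PC=4 idx=1 pred=N actual=N -> ctr[1]=0

Answer: 3 0 1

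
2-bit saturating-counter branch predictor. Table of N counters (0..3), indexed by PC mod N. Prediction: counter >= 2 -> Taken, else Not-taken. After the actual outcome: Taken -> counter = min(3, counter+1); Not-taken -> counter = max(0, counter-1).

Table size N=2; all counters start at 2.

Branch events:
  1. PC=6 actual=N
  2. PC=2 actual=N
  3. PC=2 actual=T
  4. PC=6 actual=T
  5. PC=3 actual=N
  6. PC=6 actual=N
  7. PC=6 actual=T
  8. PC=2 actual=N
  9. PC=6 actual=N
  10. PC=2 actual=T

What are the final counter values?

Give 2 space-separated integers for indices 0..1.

Ev 1: PC=6 idx=0 pred=T actual=N -> ctr[0]=1
Ev 2: PC=2 idx=0 pred=N actual=N -> ctr[0]=0
Ev 3: PC=2 idx=0 pred=N actual=T -> ctr[0]=1
Ev 4: PC=6 idx=0 pred=N actual=T -> ctr[0]=2
Ev 5: PC=3 idx=1 pred=T actual=N -> ctr[1]=1
Ev 6: PC=6 idx=0 pred=T actual=N -> ctr[0]=1
Ev 7: PC=6 idx=0 pred=N actual=T -> ctr[0]=2
Ev 8: PC=2 idx=0 pred=T actual=N -> ctr[0]=1
Ev 9: PC=6 idx=0 pred=N actual=N -> ctr[0]=0
Ev 10: PC=2 idx=0 pred=N actual=T -> ctr[0]=1

Answer: 1 1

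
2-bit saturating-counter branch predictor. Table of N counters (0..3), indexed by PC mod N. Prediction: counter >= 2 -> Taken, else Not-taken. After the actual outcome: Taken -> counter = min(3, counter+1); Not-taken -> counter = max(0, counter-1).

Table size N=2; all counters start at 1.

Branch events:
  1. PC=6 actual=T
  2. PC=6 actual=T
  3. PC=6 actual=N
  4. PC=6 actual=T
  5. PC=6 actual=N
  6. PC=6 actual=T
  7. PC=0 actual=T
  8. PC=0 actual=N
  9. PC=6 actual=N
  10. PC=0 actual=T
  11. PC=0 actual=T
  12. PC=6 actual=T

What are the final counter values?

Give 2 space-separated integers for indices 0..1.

Ev 1: PC=6 idx=0 pred=N actual=T -> ctr[0]=2
Ev 2: PC=6 idx=0 pred=T actual=T -> ctr[0]=3
Ev 3: PC=6 idx=0 pred=T actual=N -> ctr[0]=2
Ev 4: PC=6 idx=0 pred=T actual=T -> ctr[0]=3
Ev 5: PC=6 idx=0 pred=T actual=N -> ctr[0]=2
Ev 6: PC=6 idx=0 pred=T actual=T -> ctr[0]=3
Ev 7: PC=0 idx=0 pred=T actual=T -> ctr[0]=3
Ev 8: PC=0 idx=0 pred=T actual=N -> ctr[0]=2
Ev 9: PC=6 idx=0 pred=T actual=N -> ctr[0]=1
Ev 10: PC=0 idx=0 pred=N actual=T -> ctr[0]=2
Ev 11: PC=0 idx=0 pred=T actual=T -> ctr[0]=3
Ev 12: PC=6 idx=0 pred=T actual=T -> ctr[0]=3

Answer: 3 1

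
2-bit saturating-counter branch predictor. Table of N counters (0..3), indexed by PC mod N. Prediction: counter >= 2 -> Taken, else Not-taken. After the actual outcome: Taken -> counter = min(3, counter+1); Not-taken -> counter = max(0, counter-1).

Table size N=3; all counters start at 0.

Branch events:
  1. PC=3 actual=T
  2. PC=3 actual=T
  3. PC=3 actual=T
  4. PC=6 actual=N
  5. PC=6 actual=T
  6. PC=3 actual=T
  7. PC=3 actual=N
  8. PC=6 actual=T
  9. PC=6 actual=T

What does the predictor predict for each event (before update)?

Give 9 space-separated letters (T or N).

Ev 1: PC=3 idx=0 pred=N actual=T -> ctr[0]=1
Ev 2: PC=3 idx=0 pred=N actual=T -> ctr[0]=2
Ev 3: PC=3 idx=0 pred=T actual=T -> ctr[0]=3
Ev 4: PC=6 idx=0 pred=T actual=N -> ctr[0]=2
Ev 5: PC=6 idx=0 pred=T actual=T -> ctr[0]=3
Ev 6: PC=3 idx=0 pred=T actual=T -> ctr[0]=3
Ev 7: PC=3 idx=0 pred=T actual=N -> ctr[0]=2
Ev 8: PC=6 idx=0 pred=T actual=T -> ctr[0]=3
Ev 9: PC=6 idx=0 pred=T actual=T -> ctr[0]=3

Answer: N N T T T T T T T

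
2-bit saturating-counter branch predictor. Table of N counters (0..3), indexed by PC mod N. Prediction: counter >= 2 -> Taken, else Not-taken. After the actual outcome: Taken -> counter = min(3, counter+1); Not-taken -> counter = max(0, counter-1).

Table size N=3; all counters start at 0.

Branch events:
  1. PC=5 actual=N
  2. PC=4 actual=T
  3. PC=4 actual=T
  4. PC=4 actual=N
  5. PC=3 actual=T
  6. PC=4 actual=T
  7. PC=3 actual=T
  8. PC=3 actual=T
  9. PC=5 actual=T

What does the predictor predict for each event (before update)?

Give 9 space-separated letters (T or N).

Answer: N N N T N N N T N

Derivation:
Ev 1: PC=5 idx=2 pred=N actual=N -> ctr[2]=0
Ev 2: PC=4 idx=1 pred=N actual=T -> ctr[1]=1
Ev 3: PC=4 idx=1 pred=N actual=T -> ctr[1]=2
Ev 4: PC=4 idx=1 pred=T actual=N -> ctr[1]=1
Ev 5: PC=3 idx=0 pred=N actual=T -> ctr[0]=1
Ev 6: PC=4 idx=1 pred=N actual=T -> ctr[1]=2
Ev 7: PC=3 idx=0 pred=N actual=T -> ctr[0]=2
Ev 8: PC=3 idx=0 pred=T actual=T -> ctr[0]=3
Ev 9: PC=5 idx=2 pred=N actual=T -> ctr[2]=1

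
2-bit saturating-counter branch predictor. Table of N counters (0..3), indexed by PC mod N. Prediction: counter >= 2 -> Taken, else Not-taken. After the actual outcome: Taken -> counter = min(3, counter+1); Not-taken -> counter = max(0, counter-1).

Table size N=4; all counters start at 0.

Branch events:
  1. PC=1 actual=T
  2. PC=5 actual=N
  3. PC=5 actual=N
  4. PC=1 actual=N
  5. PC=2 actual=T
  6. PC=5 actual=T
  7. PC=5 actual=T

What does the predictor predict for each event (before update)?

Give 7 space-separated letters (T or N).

Answer: N N N N N N N

Derivation:
Ev 1: PC=1 idx=1 pred=N actual=T -> ctr[1]=1
Ev 2: PC=5 idx=1 pred=N actual=N -> ctr[1]=0
Ev 3: PC=5 idx=1 pred=N actual=N -> ctr[1]=0
Ev 4: PC=1 idx=1 pred=N actual=N -> ctr[1]=0
Ev 5: PC=2 idx=2 pred=N actual=T -> ctr[2]=1
Ev 6: PC=5 idx=1 pred=N actual=T -> ctr[1]=1
Ev 7: PC=5 idx=1 pred=N actual=T -> ctr[1]=2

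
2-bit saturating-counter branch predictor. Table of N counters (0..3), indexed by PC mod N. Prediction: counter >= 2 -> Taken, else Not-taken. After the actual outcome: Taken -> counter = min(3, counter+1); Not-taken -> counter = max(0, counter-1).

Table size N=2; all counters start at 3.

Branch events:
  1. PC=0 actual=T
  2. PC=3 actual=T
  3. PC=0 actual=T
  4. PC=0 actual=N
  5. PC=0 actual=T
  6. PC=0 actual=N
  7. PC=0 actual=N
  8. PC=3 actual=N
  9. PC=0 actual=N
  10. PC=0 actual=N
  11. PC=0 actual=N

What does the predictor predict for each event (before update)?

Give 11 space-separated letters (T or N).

Ev 1: PC=0 idx=0 pred=T actual=T -> ctr[0]=3
Ev 2: PC=3 idx=1 pred=T actual=T -> ctr[1]=3
Ev 3: PC=0 idx=0 pred=T actual=T -> ctr[0]=3
Ev 4: PC=0 idx=0 pred=T actual=N -> ctr[0]=2
Ev 5: PC=0 idx=0 pred=T actual=T -> ctr[0]=3
Ev 6: PC=0 idx=0 pred=T actual=N -> ctr[0]=2
Ev 7: PC=0 idx=0 pred=T actual=N -> ctr[0]=1
Ev 8: PC=3 idx=1 pred=T actual=N -> ctr[1]=2
Ev 9: PC=0 idx=0 pred=N actual=N -> ctr[0]=0
Ev 10: PC=0 idx=0 pred=N actual=N -> ctr[0]=0
Ev 11: PC=0 idx=0 pred=N actual=N -> ctr[0]=0

Answer: T T T T T T T T N N N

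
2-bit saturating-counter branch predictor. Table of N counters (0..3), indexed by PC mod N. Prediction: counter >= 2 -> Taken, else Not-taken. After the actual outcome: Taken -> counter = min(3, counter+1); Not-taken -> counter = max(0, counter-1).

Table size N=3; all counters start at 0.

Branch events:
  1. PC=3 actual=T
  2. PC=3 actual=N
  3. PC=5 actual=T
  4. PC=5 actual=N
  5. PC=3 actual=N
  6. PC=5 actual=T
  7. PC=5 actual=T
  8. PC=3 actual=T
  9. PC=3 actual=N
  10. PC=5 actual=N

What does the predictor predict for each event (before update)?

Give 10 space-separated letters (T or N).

Ev 1: PC=3 idx=0 pred=N actual=T -> ctr[0]=1
Ev 2: PC=3 idx=0 pred=N actual=N -> ctr[0]=0
Ev 3: PC=5 idx=2 pred=N actual=T -> ctr[2]=1
Ev 4: PC=5 idx=2 pred=N actual=N -> ctr[2]=0
Ev 5: PC=3 idx=0 pred=N actual=N -> ctr[0]=0
Ev 6: PC=5 idx=2 pred=N actual=T -> ctr[2]=1
Ev 7: PC=5 idx=2 pred=N actual=T -> ctr[2]=2
Ev 8: PC=3 idx=0 pred=N actual=T -> ctr[0]=1
Ev 9: PC=3 idx=0 pred=N actual=N -> ctr[0]=0
Ev 10: PC=5 idx=2 pred=T actual=N -> ctr[2]=1

Answer: N N N N N N N N N T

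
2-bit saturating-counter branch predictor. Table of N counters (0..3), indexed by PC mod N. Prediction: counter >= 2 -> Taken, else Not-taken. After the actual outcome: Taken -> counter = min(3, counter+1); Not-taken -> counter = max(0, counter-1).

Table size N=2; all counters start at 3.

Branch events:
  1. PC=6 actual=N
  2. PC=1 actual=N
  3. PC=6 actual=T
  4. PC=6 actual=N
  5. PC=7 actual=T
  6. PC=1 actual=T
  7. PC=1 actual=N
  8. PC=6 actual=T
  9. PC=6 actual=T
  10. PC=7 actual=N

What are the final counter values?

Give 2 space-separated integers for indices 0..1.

Ev 1: PC=6 idx=0 pred=T actual=N -> ctr[0]=2
Ev 2: PC=1 idx=1 pred=T actual=N -> ctr[1]=2
Ev 3: PC=6 idx=0 pred=T actual=T -> ctr[0]=3
Ev 4: PC=6 idx=0 pred=T actual=N -> ctr[0]=2
Ev 5: PC=7 idx=1 pred=T actual=T -> ctr[1]=3
Ev 6: PC=1 idx=1 pred=T actual=T -> ctr[1]=3
Ev 7: PC=1 idx=1 pred=T actual=N -> ctr[1]=2
Ev 8: PC=6 idx=0 pred=T actual=T -> ctr[0]=3
Ev 9: PC=6 idx=0 pred=T actual=T -> ctr[0]=3
Ev 10: PC=7 idx=1 pred=T actual=N -> ctr[1]=1

Answer: 3 1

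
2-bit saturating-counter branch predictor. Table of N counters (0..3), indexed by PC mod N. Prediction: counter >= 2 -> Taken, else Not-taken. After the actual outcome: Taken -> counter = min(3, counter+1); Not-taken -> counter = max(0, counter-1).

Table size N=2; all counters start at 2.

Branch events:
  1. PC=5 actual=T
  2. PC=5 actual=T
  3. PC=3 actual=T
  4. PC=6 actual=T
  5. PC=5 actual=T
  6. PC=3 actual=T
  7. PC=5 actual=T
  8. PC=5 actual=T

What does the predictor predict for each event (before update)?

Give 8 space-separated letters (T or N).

Ev 1: PC=5 idx=1 pred=T actual=T -> ctr[1]=3
Ev 2: PC=5 idx=1 pred=T actual=T -> ctr[1]=3
Ev 3: PC=3 idx=1 pred=T actual=T -> ctr[1]=3
Ev 4: PC=6 idx=0 pred=T actual=T -> ctr[0]=3
Ev 5: PC=5 idx=1 pred=T actual=T -> ctr[1]=3
Ev 6: PC=3 idx=1 pred=T actual=T -> ctr[1]=3
Ev 7: PC=5 idx=1 pred=T actual=T -> ctr[1]=3
Ev 8: PC=5 idx=1 pred=T actual=T -> ctr[1]=3

Answer: T T T T T T T T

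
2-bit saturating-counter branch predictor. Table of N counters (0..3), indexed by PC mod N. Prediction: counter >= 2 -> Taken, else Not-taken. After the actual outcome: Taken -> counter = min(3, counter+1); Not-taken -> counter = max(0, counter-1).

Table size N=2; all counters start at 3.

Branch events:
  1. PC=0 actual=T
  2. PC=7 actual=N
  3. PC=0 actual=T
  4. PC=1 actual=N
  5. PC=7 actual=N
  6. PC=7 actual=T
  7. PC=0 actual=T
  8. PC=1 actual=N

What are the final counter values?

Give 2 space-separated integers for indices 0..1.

Answer: 3 0

Derivation:
Ev 1: PC=0 idx=0 pred=T actual=T -> ctr[0]=3
Ev 2: PC=7 idx=1 pred=T actual=N -> ctr[1]=2
Ev 3: PC=0 idx=0 pred=T actual=T -> ctr[0]=3
Ev 4: PC=1 idx=1 pred=T actual=N -> ctr[1]=1
Ev 5: PC=7 idx=1 pred=N actual=N -> ctr[1]=0
Ev 6: PC=7 idx=1 pred=N actual=T -> ctr[1]=1
Ev 7: PC=0 idx=0 pred=T actual=T -> ctr[0]=3
Ev 8: PC=1 idx=1 pred=N actual=N -> ctr[1]=0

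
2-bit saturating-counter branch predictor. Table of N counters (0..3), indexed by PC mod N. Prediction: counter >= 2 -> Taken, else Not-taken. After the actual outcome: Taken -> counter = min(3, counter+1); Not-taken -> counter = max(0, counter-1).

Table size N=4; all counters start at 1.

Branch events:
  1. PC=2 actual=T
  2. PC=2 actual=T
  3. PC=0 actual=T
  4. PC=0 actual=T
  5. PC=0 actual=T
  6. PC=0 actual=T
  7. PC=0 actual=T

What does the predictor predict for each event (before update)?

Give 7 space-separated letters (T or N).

Answer: N T N T T T T

Derivation:
Ev 1: PC=2 idx=2 pred=N actual=T -> ctr[2]=2
Ev 2: PC=2 idx=2 pred=T actual=T -> ctr[2]=3
Ev 3: PC=0 idx=0 pred=N actual=T -> ctr[0]=2
Ev 4: PC=0 idx=0 pred=T actual=T -> ctr[0]=3
Ev 5: PC=0 idx=0 pred=T actual=T -> ctr[0]=3
Ev 6: PC=0 idx=0 pred=T actual=T -> ctr[0]=3
Ev 7: PC=0 idx=0 pred=T actual=T -> ctr[0]=3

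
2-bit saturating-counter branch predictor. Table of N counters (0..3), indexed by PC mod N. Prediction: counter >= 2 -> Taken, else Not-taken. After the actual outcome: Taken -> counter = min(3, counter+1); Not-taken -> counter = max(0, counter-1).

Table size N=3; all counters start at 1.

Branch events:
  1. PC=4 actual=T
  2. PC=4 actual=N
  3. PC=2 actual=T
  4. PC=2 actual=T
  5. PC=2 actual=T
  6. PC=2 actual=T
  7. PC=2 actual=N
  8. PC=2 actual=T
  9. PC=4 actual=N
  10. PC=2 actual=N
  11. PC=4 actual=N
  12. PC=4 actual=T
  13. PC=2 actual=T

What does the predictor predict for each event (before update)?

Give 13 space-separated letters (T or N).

Answer: N T N T T T T T N T N N T

Derivation:
Ev 1: PC=4 idx=1 pred=N actual=T -> ctr[1]=2
Ev 2: PC=4 idx=1 pred=T actual=N -> ctr[1]=1
Ev 3: PC=2 idx=2 pred=N actual=T -> ctr[2]=2
Ev 4: PC=2 idx=2 pred=T actual=T -> ctr[2]=3
Ev 5: PC=2 idx=2 pred=T actual=T -> ctr[2]=3
Ev 6: PC=2 idx=2 pred=T actual=T -> ctr[2]=3
Ev 7: PC=2 idx=2 pred=T actual=N -> ctr[2]=2
Ev 8: PC=2 idx=2 pred=T actual=T -> ctr[2]=3
Ev 9: PC=4 idx=1 pred=N actual=N -> ctr[1]=0
Ev 10: PC=2 idx=2 pred=T actual=N -> ctr[2]=2
Ev 11: PC=4 idx=1 pred=N actual=N -> ctr[1]=0
Ev 12: PC=4 idx=1 pred=N actual=T -> ctr[1]=1
Ev 13: PC=2 idx=2 pred=T actual=T -> ctr[2]=3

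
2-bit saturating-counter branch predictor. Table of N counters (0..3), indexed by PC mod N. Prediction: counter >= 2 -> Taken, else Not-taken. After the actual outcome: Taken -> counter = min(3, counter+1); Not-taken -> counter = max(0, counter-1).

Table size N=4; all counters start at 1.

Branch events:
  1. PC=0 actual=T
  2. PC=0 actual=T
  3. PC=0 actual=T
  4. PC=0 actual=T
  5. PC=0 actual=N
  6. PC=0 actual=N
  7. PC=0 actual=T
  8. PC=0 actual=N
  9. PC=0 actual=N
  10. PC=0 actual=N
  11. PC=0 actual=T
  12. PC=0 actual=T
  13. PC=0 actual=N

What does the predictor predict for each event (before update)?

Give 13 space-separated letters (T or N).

Ev 1: PC=0 idx=0 pred=N actual=T -> ctr[0]=2
Ev 2: PC=0 idx=0 pred=T actual=T -> ctr[0]=3
Ev 3: PC=0 idx=0 pred=T actual=T -> ctr[0]=3
Ev 4: PC=0 idx=0 pred=T actual=T -> ctr[0]=3
Ev 5: PC=0 idx=0 pred=T actual=N -> ctr[0]=2
Ev 6: PC=0 idx=0 pred=T actual=N -> ctr[0]=1
Ev 7: PC=0 idx=0 pred=N actual=T -> ctr[0]=2
Ev 8: PC=0 idx=0 pred=T actual=N -> ctr[0]=1
Ev 9: PC=0 idx=0 pred=N actual=N -> ctr[0]=0
Ev 10: PC=0 idx=0 pred=N actual=N -> ctr[0]=0
Ev 11: PC=0 idx=0 pred=N actual=T -> ctr[0]=1
Ev 12: PC=0 idx=0 pred=N actual=T -> ctr[0]=2
Ev 13: PC=0 idx=0 pred=T actual=N -> ctr[0]=1

Answer: N T T T T T N T N N N N T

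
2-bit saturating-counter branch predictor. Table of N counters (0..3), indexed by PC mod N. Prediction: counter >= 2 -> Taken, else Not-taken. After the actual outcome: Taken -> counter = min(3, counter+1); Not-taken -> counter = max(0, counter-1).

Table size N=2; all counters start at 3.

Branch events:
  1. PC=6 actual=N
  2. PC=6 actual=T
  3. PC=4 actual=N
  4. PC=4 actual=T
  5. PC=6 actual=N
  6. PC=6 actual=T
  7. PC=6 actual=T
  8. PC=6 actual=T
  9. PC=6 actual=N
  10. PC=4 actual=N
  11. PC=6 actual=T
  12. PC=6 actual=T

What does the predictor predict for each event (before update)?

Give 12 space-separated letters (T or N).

Answer: T T T T T T T T T T N T

Derivation:
Ev 1: PC=6 idx=0 pred=T actual=N -> ctr[0]=2
Ev 2: PC=6 idx=0 pred=T actual=T -> ctr[0]=3
Ev 3: PC=4 idx=0 pred=T actual=N -> ctr[0]=2
Ev 4: PC=4 idx=0 pred=T actual=T -> ctr[0]=3
Ev 5: PC=6 idx=0 pred=T actual=N -> ctr[0]=2
Ev 6: PC=6 idx=0 pred=T actual=T -> ctr[0]=3
Ev 7: PC=6 idx=0 pred=T actual=T -> ctr[0]=3
Ev 8: PC=6 idx=0 pred=T actual=T -> ctr[0]=3
Ev 9: PC=6 idx=0 pred=T actual=N -> ctr[0]=2
Ev 10: PC=4 idx=0 pred=T actual=N -> ctr[0]=1
Ev 11: PC=6 idx=0 pred=N actual=T -> ctr[0]=2
Ev 12: PC=6 idx=0 pred=T actual=T -> ctr[0]=3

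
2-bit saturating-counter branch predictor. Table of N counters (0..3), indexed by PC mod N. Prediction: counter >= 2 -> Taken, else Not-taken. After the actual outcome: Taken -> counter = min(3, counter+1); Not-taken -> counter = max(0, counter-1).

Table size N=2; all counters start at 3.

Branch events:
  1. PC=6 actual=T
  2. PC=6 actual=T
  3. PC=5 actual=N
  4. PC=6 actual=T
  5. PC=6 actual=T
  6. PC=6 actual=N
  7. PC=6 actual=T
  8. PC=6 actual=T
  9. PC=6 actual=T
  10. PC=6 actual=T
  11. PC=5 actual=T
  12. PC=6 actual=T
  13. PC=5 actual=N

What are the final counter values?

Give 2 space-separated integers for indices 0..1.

Ev 1: PC=6 idx=0 pred=T actual=T -> ctr[0]=3
Ev 2: PC=6 idx=0 pred=T actual=T -> ctr[0]=3
Ev 3: PC=5 idx=1 pred=T actual=N -> ctr[1]=2
Ev 4: PC=6 idx=0 pred=T actual=T -> ctr[0]=3
Ev 5: PC=6 idx=0 pred=T actual=T -> ctr[0]=3
Ev 6: PC=6 idx=0 pred=T actual=N -> ctr[0]=2
Ev 7: PC=6 idx=0 pred=T actual=T -> ctr[0]=3
Ev 8: PC=6 idx=0 pred=T actual=T -> ctr[0]=3
Ev 9: PC=6 idx=0 pred=T actual=T -> ctr[0]=3
Ev 10: PC=6 idx=0 pred=T actual=T -> ctr[0]=3
Ev 11: PC=5 idx=1 pred=T actual=T -> ctr[1]=3
Ev 12: PC=6 idx=0 pred=T actual=T -> ctr[0]=3
Ev 13: PC=5 idx=1 pred=T actual=N -> ctr[1]=2

Answer: 3 2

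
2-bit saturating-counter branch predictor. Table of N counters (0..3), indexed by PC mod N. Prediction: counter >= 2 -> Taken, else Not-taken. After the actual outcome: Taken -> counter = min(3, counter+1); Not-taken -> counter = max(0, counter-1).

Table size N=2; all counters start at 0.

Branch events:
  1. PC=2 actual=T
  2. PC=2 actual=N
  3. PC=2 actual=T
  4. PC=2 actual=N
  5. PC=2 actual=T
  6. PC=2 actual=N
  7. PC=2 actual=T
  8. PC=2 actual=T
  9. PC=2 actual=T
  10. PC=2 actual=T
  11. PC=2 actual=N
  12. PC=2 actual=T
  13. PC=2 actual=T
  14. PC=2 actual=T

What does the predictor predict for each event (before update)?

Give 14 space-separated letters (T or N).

Answer: N N N N N N N N T T T T T T

Derivation:
Ev 1: PC=2 idx=0 pred=N actual=T -> ctr[0]=1
Ev 2: PC=2 idx=0 pred=N actual=N -> ctr[0]=0
Ev 3: PC=2 idx=0 pred=N actual=T -> ctr[0]=1
Ev 4: PC=2 idx=0 pred=N actual=N -> ctr[0]=0
Ev 5: PC=2 idx=0 pred=N actual=T -> ctr[0]=1
Ev 6: PC=2 idx=0 pred=N actual=N -> ctr[0]=0
Ev 7: PC=2 idx=0 pred=N actual=T -> ctr[0]=1
Ev 8: PC=2 idx=0 pred=N actual=T -> ctr[0]=2
Ev 9: PC=2 idx=0 pred=T actual=T -> ctr[0]=3
Ev 10: PC=2 idx=0 pred=T actual=T -> ctr[0]=3
Ev 11: PC=2 idx=0 pred=T actual=N -> ctr[0]=2
Ev 12: PC=2 idx=0 pred=T actual=T -> ctr[0]=3
Ev 13: PC=2 idx=0 pred=T actual=T -> ctr[0]=3
Ev 14: PC=2 idx=0 pred=T actual=T -> ctr[0]=3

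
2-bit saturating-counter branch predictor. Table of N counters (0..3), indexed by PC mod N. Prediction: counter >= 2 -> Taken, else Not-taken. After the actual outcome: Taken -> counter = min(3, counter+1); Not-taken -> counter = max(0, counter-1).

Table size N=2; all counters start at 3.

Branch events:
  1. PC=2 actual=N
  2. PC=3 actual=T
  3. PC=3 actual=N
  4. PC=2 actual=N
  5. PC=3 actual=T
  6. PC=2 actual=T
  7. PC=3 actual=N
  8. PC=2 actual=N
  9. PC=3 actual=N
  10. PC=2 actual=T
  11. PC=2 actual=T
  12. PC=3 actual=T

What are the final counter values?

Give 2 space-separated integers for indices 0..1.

Ev 1: PC=2 idx=0 pred=T actual=N -> ctr[0]=2
Ev 2: PC=3 idx=1 pred=T actual=T -> ctr[1]=3
Ev 3: PC=3 idx=1 pred=T actual=N -> ctr[1]=2
Ev 4: PC=2 idx=0 pred=T actual=N -> ctr[0]=1
Ev 5: PC=3 idx=1 pred=T actual=T -> ctr[1]=3
Ev 6: PC=2 idx=0 pred=N actual=T -> ctr[0]=2
Ev 7: PC=3 idx=1 pred=T actual=N -> ctr[1]=2
Ev 8: PC=2 idx=0 pred=T actual=N -> ctr[0]=1
Ev 9: PC=3 idx=1 pred=T actual=N -> ctr[1]=1
Ev 10: PC=2 idx=0 pred=N actual=T -> ctr[0]=2
Ev 11: PC=2 idx=0 pred=T actual=T -> ctr[0]=3
Ev 12: PC=3 idx=1 pred=N actual=T -> ctr[1]=2

Answer: 3 2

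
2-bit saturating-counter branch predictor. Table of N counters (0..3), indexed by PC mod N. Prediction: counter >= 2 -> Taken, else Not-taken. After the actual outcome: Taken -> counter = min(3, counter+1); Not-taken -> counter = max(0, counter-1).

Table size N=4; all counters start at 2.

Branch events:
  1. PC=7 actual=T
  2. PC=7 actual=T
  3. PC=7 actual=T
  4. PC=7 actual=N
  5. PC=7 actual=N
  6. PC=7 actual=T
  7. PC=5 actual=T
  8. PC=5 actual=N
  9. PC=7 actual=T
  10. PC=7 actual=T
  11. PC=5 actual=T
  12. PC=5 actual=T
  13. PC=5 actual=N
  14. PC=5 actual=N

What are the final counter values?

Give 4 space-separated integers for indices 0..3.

Answer: 2 1 2 3

Derivation:
Ev 1: PC=7 idx=3 pred=T actual=T -> ctr[3]=3
Ev 2: PC=7 idx=3 pred=T actual=T -> ctr[3]=3
Ev 3: PC=7 idx=3 pred=T actual=T -> ctr[3]=3
Ev 4: PC=7 idx=3 pred=T actual=N -> ctr[3]=2
Ev 5: PC=7 idx=3 pred=T actual=N -> ctr[3]=1
Ev 6: PC=7 idx=3 pred=N actual=T -> ctr[3]=2
Ev 7: PC=5 idx=1 pred=T actual=T -> ctr[1]=3
Ev 8: PC=5 idx=1 pred=T actual=N -> ctr[1]=2
Ev 9: PC=7 idx=3 pred=T actual=T -> ctr[3]=3
Ev 10: PC=7 idx=3 pred=T actual=T -> ctr[3]=3
Ev 11: PC=5 idx=1 pred=T actual=T -> ctr[1]=3
Ev 12: PC=5 idx=1 pred=T actual=T -> ctr[1]=3
Ev 13: PC=5 idx=1 pred=T actual=N -> ctr[1]=2
Ev 14: PC=5 idx=1 pred=T actual=N -> ctr[1]=1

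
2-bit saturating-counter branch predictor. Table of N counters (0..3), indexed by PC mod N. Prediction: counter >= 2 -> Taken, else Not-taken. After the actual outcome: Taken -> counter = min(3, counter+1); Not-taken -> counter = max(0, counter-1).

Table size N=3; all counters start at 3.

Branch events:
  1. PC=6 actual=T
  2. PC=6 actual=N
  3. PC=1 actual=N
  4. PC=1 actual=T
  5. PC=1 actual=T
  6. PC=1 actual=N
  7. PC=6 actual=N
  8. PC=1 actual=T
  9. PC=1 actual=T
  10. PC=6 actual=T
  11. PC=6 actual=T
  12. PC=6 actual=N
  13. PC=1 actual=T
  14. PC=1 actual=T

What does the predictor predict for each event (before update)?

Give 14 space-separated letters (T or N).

Answer: T T T T T T T T T N T T T T

Derivation:
Ev 1: PC=6 idx=0 pred=T actual=T -> ctr[0]=3
Ev 2: PC=6 idx=0 pred=T actual=N -> ctr[0]=2
Ev 3: PC=1 idx=1 pred=T actual=N -> ctr[1]=2
Ev 4: PC=1 idx=1 pred=T actual=T -> ctr[1]=3
Ev 5: PC=1 idx=1 pred=T actual=T -> ctr[1]=3
Ev 6: PC=1 idx=1 pred=T actual=N -> ctr[1]=2
Ev 7: PC=6 idx=0 pred=T actual=N -> ctr[0]=1
Ev 8: PC=1 idx=1 pred=T actual=T -> ctr[1]=3
Ev 9: PC=1 idx=1 pred=T actual=T -> ctr[1]=3
Ev 10: PC=6 idx=0 pred=N actual=T -> ctr[0]=2
Ev 11: PC=6 idx=0 pred=T actual=T -> ctr[0]=3
Ev 12: PC=6 idx=0 pred=T actual=N -> ctr[0]=2
Ev 13: PC=1 idx=1 pred=T actual=T -> ctr[1]=3
Ev 14: PC=1 idx=1 pred=T actual=T -> ctr[1]=3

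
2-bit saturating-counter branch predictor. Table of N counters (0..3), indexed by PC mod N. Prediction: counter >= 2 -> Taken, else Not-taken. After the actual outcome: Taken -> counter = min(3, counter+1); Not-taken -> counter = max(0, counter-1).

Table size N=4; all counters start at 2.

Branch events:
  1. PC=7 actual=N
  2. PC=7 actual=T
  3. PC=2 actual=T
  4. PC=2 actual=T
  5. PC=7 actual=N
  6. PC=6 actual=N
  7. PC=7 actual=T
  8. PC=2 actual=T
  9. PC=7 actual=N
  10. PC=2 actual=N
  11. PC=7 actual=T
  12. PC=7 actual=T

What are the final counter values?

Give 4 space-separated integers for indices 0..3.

Answer: 2 2 2 3

Derivation:
Ev 1: PC=7 idx=3 pred=T actual=N -> ctr[3]=1
Ev 2: PC=7 idx=3 pred=N actual=T -> ctr[3]=2
Ev 3: PC=2 idx=2 pred=T actual=T -> ctr[2]=3
Ev 4: PC=2 idx=2 pred=T actual=T -> ctr[2]=3
Ev 5: PC=7 idx=3 pred=T actual=N -> ctr[3]=1
Ev 6: PC=6 idx=2 pred=T actual=N -> ctr[2]=2
Ev 7: PC=7 idx=3 pred=N actual=T -> ctr[3]=2
Ev 8: PC=2 idx=2 pred=T actual=T -> ctr[2]=3
Ev 9: PC=7 idx=3 pred=T actual=N -> ctr[3]=1
Ev 10: PC=2 idx=2 pred=T actual=N -> ctr[2]=2
Ev 11: PC=7 idx=3 pred=N actual=T -> ctr[3]=2
Ev 12: PC=7 idx=3 pred=T actual=T -> ctr[3]=3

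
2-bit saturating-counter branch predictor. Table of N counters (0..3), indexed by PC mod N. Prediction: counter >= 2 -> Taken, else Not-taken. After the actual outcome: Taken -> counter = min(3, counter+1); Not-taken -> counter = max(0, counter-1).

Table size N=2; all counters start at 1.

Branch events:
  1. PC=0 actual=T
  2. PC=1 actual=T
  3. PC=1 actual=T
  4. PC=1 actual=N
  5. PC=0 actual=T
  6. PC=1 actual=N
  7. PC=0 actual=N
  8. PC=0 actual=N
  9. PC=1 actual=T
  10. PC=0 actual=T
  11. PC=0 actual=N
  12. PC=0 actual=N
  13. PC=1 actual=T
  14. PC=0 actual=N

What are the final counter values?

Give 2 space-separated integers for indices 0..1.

Ev 1: PC=0 idx=0 pred=N actual=T -> ctr[0]=2
Ev 2: PC=1 idx=1 pred=N actual=T -> ctr[1]=2
Ev 3: PC=1 idx=1 pred=T actual=T -> ctr[1]=3
Ev 4: PC=1 idx=1 pred=T actual=N -> ctr[1]=2
Ev 5: PC=0 idx=0 pred=T actual=T -> ctr[0]=3
Ev 6: PC=1 idx=1 pred=T actual=N -> ctr[1]=1
Ev 7: PC=0 idx=0 pred=T actual=N -> ctr[0]=2
Ev 8: PC=0 idx=0 pred=T actual=N -> ctr[0]=1
Ev 9: PC=1 idx=1 pred=N actual=T -> ctr[1]=2
Ev 10: PC=0 idx=0 pred=N actual=T -> ctr[0]=2
Ev 11: PC=0 idx=0 pred=T actual=N -> ctr[0]=1
Ev 12: PC=0 idx=0 pred=N actual=N -> ctr[0]=0
Ev 13: PC=1 idx=1 pred=T actual=T -> ctr[1]=3
Ev 14: PC=0 idx=0 pred=N actual=N -> ctr[0]=0

Answer: 0 3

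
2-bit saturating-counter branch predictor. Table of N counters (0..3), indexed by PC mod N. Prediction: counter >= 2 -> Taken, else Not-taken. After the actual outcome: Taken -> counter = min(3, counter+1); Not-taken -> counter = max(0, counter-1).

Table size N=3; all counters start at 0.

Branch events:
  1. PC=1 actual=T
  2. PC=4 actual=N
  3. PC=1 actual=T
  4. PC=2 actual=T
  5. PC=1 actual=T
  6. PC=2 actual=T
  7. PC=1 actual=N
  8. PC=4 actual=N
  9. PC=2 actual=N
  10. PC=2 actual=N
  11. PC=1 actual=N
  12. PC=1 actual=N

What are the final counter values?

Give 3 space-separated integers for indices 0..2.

Answer: 0 0 0

Derivation:
Ev 1: PC=1 idx=1 pred=N actual=T -> ctr[1]=1
Ev 2: PC=4 idx=1 pred=N actual=N -> ctr[1]=0
Ev 3: PC=1 idx=1 pred=N actual=T -> ctr[1]=1
Ev 4: PC=2 idx=2 pred=N actual=T -> ctr[2]=1
Ev 5: PC=1 idx=1 pred=N actual=T -> ctr[1]=2
Ev 6: PC=2 idx=2 pred=N actual=T -> ctr[2]=2
Ev 7: PC=1 idx=1 pred=T actual=N -> ctr[1]=1
Ev 8: PC=4 idx=1 pred=N actual=N -> ctr[1]=0
Ev 9: PC=2 idx=2 pred=T actual=N -> ctr[2]=1
Ev 10: PC=2 idx=2 pred=N actual=N -> ctr[2]=0
Ev 11: PC=1 idx=1 pred=N actual=N -> ctr[1]=0
Ev 12: PC=1 idx=1 pred=N actual=N -> ctr[1]=0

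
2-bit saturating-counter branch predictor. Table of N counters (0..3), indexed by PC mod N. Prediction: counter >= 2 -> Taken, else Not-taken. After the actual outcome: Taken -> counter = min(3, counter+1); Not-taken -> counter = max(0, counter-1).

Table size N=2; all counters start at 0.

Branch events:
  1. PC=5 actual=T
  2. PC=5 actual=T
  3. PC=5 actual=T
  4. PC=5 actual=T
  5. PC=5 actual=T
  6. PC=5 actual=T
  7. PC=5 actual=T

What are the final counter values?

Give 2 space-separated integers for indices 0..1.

Ev 1: PC=5 idx=1 pred=N actual=T -> ctr[1]=1
Ev 2: PC=5 idx=1 pred=N actual=T -> ctr[1]=2
Ev 3: PC=5 idx=1 pred=T actual=T -> ctr[1]=3
Ev 4: PC=5 idx=1 pred=T actual=T -> ctr[1]=3
Ev 5: PC=5 idx=1 pred=T actual=T -> ctr[1]=3
Ev 6: PC=5 idx=1 pred=T actual=T -> ctr[1]=3
Ev 7: PC=5 idx=1 pred=T actual=T -> ctr[1]=3

Answer: 0 3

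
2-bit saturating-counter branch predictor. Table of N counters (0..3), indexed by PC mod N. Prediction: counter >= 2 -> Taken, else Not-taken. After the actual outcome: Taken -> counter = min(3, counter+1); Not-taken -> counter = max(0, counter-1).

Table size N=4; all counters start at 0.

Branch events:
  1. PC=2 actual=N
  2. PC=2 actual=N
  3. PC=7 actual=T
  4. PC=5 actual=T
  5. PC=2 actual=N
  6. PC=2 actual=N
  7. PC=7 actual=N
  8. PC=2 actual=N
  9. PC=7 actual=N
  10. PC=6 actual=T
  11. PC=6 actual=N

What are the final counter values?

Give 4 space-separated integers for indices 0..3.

Answer: 0 1 0 0

Derivation:
Ev 1: PC=2 idx=2 pred=N actual=N -> ctr[2]=0
Ev 2: PC=2 idx=2 pred=N actual=N -> ctr[2]=0
Ev 3: PC=7 idx=3 pred=N actual=T -> ctr[3]=1
Ev 4: PC=5 idx=1 pred=N actual=T -> ctr[1]=1
Ev 5: PC=2 idx=2 pred=N actual=N -> ctr[2]=0
Ev 6: PC=2 idx=2 pred=N actual=N -> ctr[2]=0
Ev 7: PC=7 idx=3 pred=N actual=N -> ctr[3]=0
Ev 8: PC=2 idx=2 pred=N actual=N -> ctr[2]=0
Ev 9: PC=7 idx=3 pred=N actual=N -> ctr[3]=0
Ev 10: PC=6 idx=2 pred=N actual=T -> ctr[2]=1
Ev 11: PC=6 idx=2 pred=N actual=N -> ctr[2]=0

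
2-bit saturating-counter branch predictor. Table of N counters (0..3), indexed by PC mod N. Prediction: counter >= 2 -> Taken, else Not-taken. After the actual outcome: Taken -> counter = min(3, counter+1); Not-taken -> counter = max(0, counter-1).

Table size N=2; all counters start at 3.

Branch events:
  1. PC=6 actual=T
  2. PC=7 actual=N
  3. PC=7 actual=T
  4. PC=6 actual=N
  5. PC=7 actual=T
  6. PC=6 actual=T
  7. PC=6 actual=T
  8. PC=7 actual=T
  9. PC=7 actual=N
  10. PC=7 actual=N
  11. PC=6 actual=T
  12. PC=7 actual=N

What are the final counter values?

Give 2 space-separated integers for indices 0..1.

Ev 1: PC=6 idx=0 pred=T actual=T -> ctr[0]=3
Ev 2: PC=7 idx=1 pred=T actual=N -> ctr[1]=2
Ev 3: PC=7 idx=1 pred=T actual=T -> ctr[1]=3
Ev 4: PC=6 idx=0 pred=T actual=N -> ctr[0]=2
Ev 5: PC=7 idx=1 pred=T actual=T -> ctr[1]=3
Ev 6: PC=6 idx=0 pred=T actual=T -> ctr[0]=3
Ev 7: PC=6 idx=0 pred=T actual=T -> ctr[0]=3
Ev 8: PC=7 idx=1 pred=T actual=T -> ctr[1]=3
Ev 9: PC=7 idx=1 pred=T actual=N -> ctr[1]=2
Ev 10: PC=7 idx=1 pred=T actual=N -> ctr[1]=1
Ev 11: PC=6 idx=0 pred=T actual=T -> ctr[0]=3
Ev 12: PC=7 idx=1 pred=N actual=N -> ctr[1]=0

Answer: 3 0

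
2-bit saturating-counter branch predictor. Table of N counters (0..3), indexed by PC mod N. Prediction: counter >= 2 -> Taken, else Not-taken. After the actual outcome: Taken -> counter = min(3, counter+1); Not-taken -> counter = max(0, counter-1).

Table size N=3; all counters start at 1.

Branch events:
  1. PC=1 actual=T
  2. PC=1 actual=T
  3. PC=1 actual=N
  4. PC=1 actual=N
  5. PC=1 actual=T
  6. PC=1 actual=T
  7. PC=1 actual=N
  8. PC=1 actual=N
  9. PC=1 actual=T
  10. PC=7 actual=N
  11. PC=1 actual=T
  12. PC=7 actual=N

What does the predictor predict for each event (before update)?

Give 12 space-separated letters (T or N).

Answer: N T T T N T T T N T N T

Derivation:
Ev 1: PC=1 idx=1 pred=N actual=T -> ctr[1]=2
Ev 2: PC=1 idx=1 pred=T actual=T -> ctr[1]=3
Ev 3: PC=1 idx=1 pred=T actual=N -> ctr[1]=2
Ev 4: PC=1 idx=1 pred=T actual=N -> ctr[1]=1
Ev 5: PC=1 idx=1 pred=N actual=T -> ctr[1]=2
Ev 6: PC=1 idx=1 pred=T actual=T -> ctr[1]=3
Ev 7: PC=1 idx=1 pred=T actual=N -> ctr[1]=2
Ev 8: PC=1 idx=1 pred=T actual=N -> ctr[1]=1
Ev 9: PC=1 idx=1 pred=N actual=T -> ctr[1]=2
Ev 10: PC=7 idx=1 pred=T actual=N -> ctr[1]=1
Ev 11: PC=1 idx=1 pred=N actual=T -> ctr[1]=2
Ev 12: PC=7 idx=1 pred=T actual=N -> ctr[1]=1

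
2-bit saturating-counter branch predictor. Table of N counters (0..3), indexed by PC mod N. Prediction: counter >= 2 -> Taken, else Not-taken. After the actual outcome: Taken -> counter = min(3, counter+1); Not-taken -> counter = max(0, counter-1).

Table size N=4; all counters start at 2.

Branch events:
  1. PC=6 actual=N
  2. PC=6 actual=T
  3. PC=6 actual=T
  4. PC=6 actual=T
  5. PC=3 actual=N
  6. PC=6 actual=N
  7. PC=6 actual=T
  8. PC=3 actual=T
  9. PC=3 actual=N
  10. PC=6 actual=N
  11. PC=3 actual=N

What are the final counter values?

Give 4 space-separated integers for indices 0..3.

Answer: 2 2 2 0

Derivation:
Ev 1: PC=6 idx=2 pred=T actual=N -> ctr[2]=1
Ev 2: PC=6 idx=2 pred=N actual=T -> ctr[2]=2
Ev 3: PC=6 idx=2 pred=T actual=T -> ctr[2]=3
Ev 4: PC=6 idx=2 pred=T actual=T -> ctr[2]=3
Ev 5: PC=3 idx=3 pred=T actual=N -> ctr[3]=1
Ev 6: PC=6 idx=2 pred=T actual=N -> ctr[2]=2
Ev 7: PC=6 idx=2 pred=T actual=T -> ctr[2]=3
Ev 8: PC=3 idx=3 pred=N actual=T -> ctr[3]=2
Ev 9: PC=3 idx=3 pred=T actual=N -> ctr[3]=1
Ev 10: PC=6 idx=2 pred=T actual=N -> ctr[2]=2
Ev 11: PC=3 idx=3 pred=N actual=N -> ctr[3]=0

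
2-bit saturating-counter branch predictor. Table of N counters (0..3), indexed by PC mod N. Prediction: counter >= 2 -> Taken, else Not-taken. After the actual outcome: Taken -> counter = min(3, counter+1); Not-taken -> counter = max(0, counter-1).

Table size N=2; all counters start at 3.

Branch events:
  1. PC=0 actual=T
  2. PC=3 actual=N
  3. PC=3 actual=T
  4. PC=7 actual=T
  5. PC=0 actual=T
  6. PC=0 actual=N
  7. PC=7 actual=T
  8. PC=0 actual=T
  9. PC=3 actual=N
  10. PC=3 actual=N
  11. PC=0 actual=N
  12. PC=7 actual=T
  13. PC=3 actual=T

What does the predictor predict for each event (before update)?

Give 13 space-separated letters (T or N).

Ev 1: PC=0 idx=0 pred=T actual=T -> ctr[0]=3
Ev 2: PC=3 idx=1 pred=T actual=N -> ctr[1]=2
Ev 3: PC=3 idx=1 pred=T actual=T -> ctr[1]=3
Ev 4: PC=7 idx=1 pred=T actual=T -> ctr[1]=3
Ev 5: PC=0 idx=0 pred=T actual=T -> ctr[0]=3
Ev 6: PC=0 idx=0 pred=T actual=N -> ctr[0]=2
Ev 7: PC=7 idx=1 pred=T actual=T -> ctr[1]=3
Ev 8: PC=0 idx=0 pred=T actual=T -> ctr[0]=3
Ev 9: PC=3 idx=1 pred=T actual=N -> ctr[1]=2
Ev 10: PC=3 idx=1 pred=T actual=N -> ctr[1]=1
Ev 11: PC=0 idx=0 pred=T actual=N -> ctr[0]=2
Ev 12: PC=7 idx=1 pred=N actual=T -> ctr[1]=2
Ev 13: PC=3 idx=1 pred=T actual=T -> ctr[1]=3

Answer: T T T T T T T T T T T N T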